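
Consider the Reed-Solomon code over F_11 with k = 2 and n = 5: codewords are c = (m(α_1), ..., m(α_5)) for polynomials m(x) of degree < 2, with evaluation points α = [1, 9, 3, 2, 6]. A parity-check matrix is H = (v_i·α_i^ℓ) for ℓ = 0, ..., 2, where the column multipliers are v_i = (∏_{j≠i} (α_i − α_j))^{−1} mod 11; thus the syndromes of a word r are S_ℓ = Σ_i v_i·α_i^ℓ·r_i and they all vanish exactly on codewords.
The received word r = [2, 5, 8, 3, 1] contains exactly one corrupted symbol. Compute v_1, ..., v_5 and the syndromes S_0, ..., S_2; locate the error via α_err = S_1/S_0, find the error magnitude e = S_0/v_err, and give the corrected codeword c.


S = (5, 5, 5), error at position 1, error magnitude e = 4, c = [9, 5, 8, 3, 1].

Step 1: column multipliers v_i = (∏_{j≠i}(α_i − α_j))^{−1} mod 11.
  i = 1 (α = 1): (1−9)(1−3)(1−2)(1−6) = (−8)·(−2)·(−1)·(−5) = 80 ≡ 3, so v_1 = 3^{−1} = 4 (mod 11).
  i = 2 (α = 9): (9−1)(9−3)(9−2)(9−6) = 8·6·7·3 = 1008 ≡ 7, so v_2 = 7^{−1} = 8 (mod 11).
  i = 3 (α = 3): (3−1)(3−9)(3−2)(3−6) = 2·(−6)·1·(−3) = 36 ≡ 3, so v_3 = 3^{−1} = 4 (mod 11).
  i = 4 (α = 2): (2−1)(2−9)(2−3)(2−6) = 1·(−7)·(−1)·(−4) = −28 ≡ 5, so v_4 = 5^{−1} = 9 (mod 11).
  i = 5 (α = 6): (6−1)(6−9)(6−3)(6−2) = 5·(−3)·3·4 = −180 ≡ 7, so v_5 = 7^{−1} = 8 (mod 11).
  v = [4, 8, 4, 9, 8].
Step 2: syndromes of r = [2, 5, 8, 3, 1] (all sums mod 11).
  S_0 = Σ v_i r_i = 4·2 + 8·5 + 4·8 + 9·3 + 8·1 = 115 ≡ 5.
  S_1 = Σ v_i α_i r_i = 4·1·2 + 8·9·5 + 4·3·8 + 9·2·3 + 8·6·1 = 566 ≡ 5.
  α_i^2 mod 11 = [1, 4, 9, 4, 3].
  S_2 = Σ v_i α_i^2 r_i = 4·1·2 + 8·4·5 + 4·9·8 + 9·4·3 + 8·3·1 = 588 ≡ 5.
  S = (5, 5, 5) ≠ 0, so r is not a codeword (an error is present).
Step 3: locate the error. For a single error e at position i, S_ℓ = v_i·e·α_i^ℓ, so α_err = S_1/S_0.
  S_0^{−1} = 5^{−1} = 9 (mod 11), so α_err = 5·9 = 45 ≡ 1 = α_1. Error position i = 1.
  Consistency check: S_2/S_1 = 5·9 = 45 ≡ 1 = α_err ✓ (single-error assumption holds).
Step 4: error magnitude e = S_0/v_1 = S_0·∏_{j≠1}(α_1 − α_j) = 5·3 = 15 ≡ 4 (mod 11).
Step 5: correct position 1: c_1 = r_1 − e = 2 − 4 ≡ 9 (mod 11). Hence c = [9, 5, 8, 3, 1].
  Check: interpolating c through the α_i gives m(x) = 4 + 5·x (degree < 2) with m(α_i) = c_i for every i, so c is indeed a codeword.


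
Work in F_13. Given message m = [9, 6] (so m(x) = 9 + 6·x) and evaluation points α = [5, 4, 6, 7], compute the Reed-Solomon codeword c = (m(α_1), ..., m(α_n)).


c = [0, 7, 6, 12]

Message polynomial: m(x) = 9 + 6·x (mod 13).
For each evaluation point α_i, compute m(α_i) mod 13:
  α_1 = 5: Horner steps 6 → 0, so m(5) = 0.
  α_2 = 4: Horner steps 6 → 7, so m(4) = 7.
  α_3 = 6: Horner steps 6 → 6, so m(6) = 6.
  α_4 = 7: Horner steps 6 → 12, so m(7) = 12.
Codeword c = [0, 7, 6, 12] ∈ F_13^4.


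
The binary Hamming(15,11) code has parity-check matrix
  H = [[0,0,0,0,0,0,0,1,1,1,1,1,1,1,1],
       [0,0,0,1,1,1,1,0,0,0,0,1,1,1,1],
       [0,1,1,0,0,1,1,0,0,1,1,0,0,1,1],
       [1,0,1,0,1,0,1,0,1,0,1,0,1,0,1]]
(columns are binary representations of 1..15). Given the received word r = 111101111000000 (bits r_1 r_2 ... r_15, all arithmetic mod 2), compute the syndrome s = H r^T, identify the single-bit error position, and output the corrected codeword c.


s = (0, 1, 0, 0)^T, error position = 4, corrected codeword c = 111001111000000

Compute s = H r^T mod 2 one row at a time:
  s_1 = 1 + 1 + 0 + 0 + 0 + 0 + 0 + 0 = 2 ≡ 0 (mod 2).
  s_2 = 1 + 0 + 1 + 1 + 0 + 0 + 0 + 0 = 3 ≡ 1 (mod 2).
  s_3 = 1 + 1 + 1 + 1 + 0 + 0 + 0 + 0 = 4 ≡ 0 (mod 2).
  s_4 = 1 + 1 + 0 + 1 + 1 + 0 + 0 + 0 = 4 ≡ 0 (mod 2).
s = (0, 1, 0, 0)^T — this equals column 4 of H (binary 0100), so error is at position 4.
Correct: flip bit 4 of r = 111101111000000 to get c = 111001111000000.


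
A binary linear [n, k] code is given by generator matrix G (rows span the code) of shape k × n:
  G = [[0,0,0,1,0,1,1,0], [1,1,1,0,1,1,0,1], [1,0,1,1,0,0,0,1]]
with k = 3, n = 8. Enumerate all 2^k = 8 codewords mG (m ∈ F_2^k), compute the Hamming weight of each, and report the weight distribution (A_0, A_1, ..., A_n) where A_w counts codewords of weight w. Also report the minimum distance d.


Weight distribution: A_0 = 1, A_3 = 2, A_4 = 2, A_5 = 1, A_6 = 1, A_7 = 1. Minimum distance d = 3.

Enumerate all 2^3 = 8 messages m ∈ F_2^3.
For each, compute codeword c = mG in F_2^8, then tally its weight.
  m = 000 → c = 00000000, weight = 0.
  m = 100 → c = 00010110, weight = 3.
  m = 010 → c = 11101101, weight = 6.
  m = 110 → c = 11111011, weight = 7.
  m = 001 → c = 10110001, weight = 4.
  m = 101 → c = 10100111, weight = 5.
  m = 011 → c = 01011100, weight = 4.
  m = 111 → c = 01001010, weight = 3.
Tally weights:
  weight 0: 1 codewords.
  weight 3: 2 codewords.
  weight 4: 2 codewords.
  weight 5: 1 codewords.
  weight 6: 1 codewords.
  weight 7: 1 codewords.
Minimum distance d = smallest w > 0 with A_w > 0 = 3.
Sanity: Σ A_w = 8 = 2^3 = 8 ✓.


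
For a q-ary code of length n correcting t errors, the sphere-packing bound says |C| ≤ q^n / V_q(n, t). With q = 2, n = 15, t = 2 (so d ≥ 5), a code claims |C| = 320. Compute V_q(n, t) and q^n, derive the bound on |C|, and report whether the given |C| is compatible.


V_q(n, t) = 121, q^n = 32768, Hamming bound = 270, |C| = 320 > bound (violated).

Step 1: Compute V_q(n, t) = Σ_{j=0}^2 C(n, j) (q−1)^j.
  j = 0: C(15,0)·(1)^0 = 1·1 = 1.
  j = 1: C(15,1)·(1)^1 = 15·1 = 15.
  j = 2: C(15,2)·(1)^2 = 105·1 = 105.
  V_q(n, t) = 1 + 15 + 105 = 121.
Step 2: q^n = 2^15 = 32768.
Step 3: Hamming bound ⌊q^n / V_q(n,t)⌋ = ⌊32768/121⌋ = 270.
Step 4: Compare |C| = 320 to 270: violated.
The claimed |C| lies above the Hamming bound, so no 2-ary code of length 15 with d ≥ 5 can have 320 codewords.


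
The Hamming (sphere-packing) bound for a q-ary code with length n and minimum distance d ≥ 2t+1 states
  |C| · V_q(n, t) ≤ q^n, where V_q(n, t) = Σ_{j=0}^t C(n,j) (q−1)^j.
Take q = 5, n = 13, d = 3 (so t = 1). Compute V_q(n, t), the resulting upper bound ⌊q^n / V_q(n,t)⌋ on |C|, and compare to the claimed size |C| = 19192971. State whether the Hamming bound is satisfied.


V_q(n, t) = 53, q^n = 1220703125, Hamming bound = 23032134, |C| = 19192971 ≤ bound (satisfied).

Step 1: Compute V_q(n, t) = Σ_{j=0}^1 C(n, j) (q−1)^j.
  j = 0: C(13,0)·(4)^0 = 1·1 = 1.
  j = 1: C(13,1)·(4)^1 = 13·4 = 52.
  V_q(n, t) = 1 + 52 = 53.
Step 2: q^n = 5^13 = 1220703125.
Step 3: Hamming bound ⌊q^n / V_q(n,t)⌋ = ⌊1220703125/53⌋ = 23032134.
Step 4: Compare |C| = 19192971 to 23032134: satisfied.
The claimed |C| lies below the Hamming bound.


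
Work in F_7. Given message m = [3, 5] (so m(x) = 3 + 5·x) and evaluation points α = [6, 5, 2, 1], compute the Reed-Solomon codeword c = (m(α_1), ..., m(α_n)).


c = [5, 0, 6, 1]

Message polynomial: m(x) = 3 + 5·x (mod 7).
For each evaluation point α_i, compute m(α_i) mod 7:
  α_1 = 6: Horner steps 5 → 5, so m(6) = 5.
  α_2 = 5: Horner steps 5 → 0, so m(5) = 0.
  α_3 = 2: Horner steps 5 → 6, so m(2) = 6.
  α_4 = 1: Horner steps 5 → 1, so m(1) = 1.
Codeword c = [5, 0, 6, 1] ∈ F_7^4.


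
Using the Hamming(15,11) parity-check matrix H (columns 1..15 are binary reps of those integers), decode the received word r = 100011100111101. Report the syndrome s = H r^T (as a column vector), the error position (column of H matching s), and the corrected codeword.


s = (1, 0, 1, 0)^T, error position = 10, corrected codeword c = 100011100011101

Compute s = H r^T mod 2 one row at a time:
  s_1 = 0 + 0 + 1 + 1 + 1 + 1 + 0 + 1 = 5 ≡ 1 (mod 2).
  s_2 = 0 + 1 + 1 + 1 + 1 + 1 + 0 + 1 = 6 ≡ 0 (mod 2).
  s_3 = 0 + 0 + 1 + 1 + 1 + 1 + 0 + 1 = 5 ≡ 1 (mod 2).
  s_4 = 1 + 0 + 1 + 1 + 0 + 1 + 1 + 1 = 6 ≡ 0 (mod 2).
s = (1, 0, 1, 0)^T — this equals column 10 of H (binary 1010), so error is at position 10.
Correct: flip bit 10 of r = 100011100111101 to get c = 100011100011101.


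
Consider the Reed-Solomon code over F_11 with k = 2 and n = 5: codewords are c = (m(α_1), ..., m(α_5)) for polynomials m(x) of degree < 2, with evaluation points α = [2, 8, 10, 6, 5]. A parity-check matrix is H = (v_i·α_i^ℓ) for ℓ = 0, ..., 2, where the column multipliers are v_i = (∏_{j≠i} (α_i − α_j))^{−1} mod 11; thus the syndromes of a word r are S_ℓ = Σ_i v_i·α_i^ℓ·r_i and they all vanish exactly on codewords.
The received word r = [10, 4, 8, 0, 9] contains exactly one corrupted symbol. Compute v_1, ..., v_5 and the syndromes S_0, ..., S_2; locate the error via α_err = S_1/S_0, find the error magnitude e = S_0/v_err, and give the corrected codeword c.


S = (10, 9, 7), error at position 1, error magnitude e = 7, c = [3, 4, 8, 0, 9].

Step 1: column multipliers v_i = (∏_{j≠i}(α_i − α_j))^{−1} mod 11.
  i = 1 (α = 2): (2−8)(2−10)(2−6)(2−5) = (−6)·(−8)·(−4)·(−3) = 576 ≡ 4, so v_1 = 4^{−1} = 3 (mod 11).
  i = 2 (α = 8): (8−2)(8−10)(8−6)(8−5) = 6·(−2)·2·3 = −72 ≡ 5, so v_2 = 5^{−1} = 9 (mod 11).
  i = 3 (α = 10): (10−2)(10−8)(10−6)(10−5) = 8·2·4·5 = 320 ≡ 1, so v_3 = 1^{−1} = 1 (mod 11).
  i = 4 (α = 6): (6−2)(6−8)(6−10)(6−5) = 4·(−2)·(−4)·1 = 32 ≡ 10, so v_4 = 10^{−1} = 10 (mod 11).
  i = 5 (α = 5): (5−2)(5−8)(5−10)(5−6) = 3·(−3)·(−5)·(−1) = −45 ≡ 10, so v_5 = 10^{−1} = 10 (mod 11).
  v = [3, 9, 1, 10, 10].
Step 2: syndromes of r = [10, 4, 8, 0, 9] (all sums mod 11).
  S_0 = Σ v_i r_i = 3·10 + 9·4 + 1·8 + 10·0 + 10·9 = 164 ≡ 10.
  S_1 = Σ v_i α_i r_i = 3·2·10 + 9·8·4 + 1·10·8 + 10·6·0 + 10·5·9 = 878 ≡ 9.
  α_i^2 mod 11 = [4, 9, 1, 3, 3].
  S_2 = Σ v_i α_i^2 r_i = 3·4·10 + 9·9·4 + 1·1·8 + 10·3·0 + 10·3·9 = 722 ≡ 7.
  S = (10, 9, 7) ≠ 0, so r is not a codeword (an error is present).
Step 3: locate the error. For a single error e at position i, S_ℓ = v_i·e·α_i^ℓ, so α_err = S_1/S_0.
  S_0^{−1} = 10^{−1} = 10 (mod 11), so α_err = 9·10 = 90 ≡ 2 = α_1. Error position i = 1.
  Consistency check: S_2/S_1 = 7·5 = 35 ≡ 2 = α_err ✓ (single-error assumption holds).
Step 4: error magnitude e = S_0/v_1 = S_0·∏_{j≠1}(α_1 − α_j) = 10·4 = 40 ≡ 7 (mod 11).
Step 5: correct position 1: c_1 = r_1 − e = 10 − 7 ≡ 3 (mod 11). Hence c = [3, 4, 8, 0, 9].
  Check: interpolating c through the α_i gives m(x) = 10 + 2·x (degree < 2) with m(α_i) = c_i for every i, so c is indeed a codeword.


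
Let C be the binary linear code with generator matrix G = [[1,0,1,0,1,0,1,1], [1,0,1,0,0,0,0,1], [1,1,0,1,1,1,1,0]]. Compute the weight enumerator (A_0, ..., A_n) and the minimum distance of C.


Weight distribution: A_0 = 1, A_2 = 1, A_3 = 1, A_4 = 1, A_5 = 2, A_6 = 1, A_7 = 1. Minimum distance d = 2.

Enumerate all 2^3 = 8 messages m ∈ F_2^3.
For each, compute codeword c = mG in F_2^8, then tally its weight.
  m = 000 → c = 00000000, weight = 0.
  m = 100 → c = 10101011, weight = 5.
  m = 010 → c = 10100001, weight = 3.
  m = 110 → c = 00001010, weight = 2.
  m = 001 → c = 11011110, weight = 6.
  m = 101 → c = 01110101, weight = 5.
  m = 011 → c = 01111111, weight = 7.
  m = 111 → c = 11010100, weight = 4.
Tally weights:
  weight 0: 1 codewords.
  weight 2: 1 codewords.
  weight 3: 1 codewords.
  weight 4: 1 codewords.
  weight 5: 2 codewords.
  weight 6: 1 codewords.
  weight 7: 1 codewords.
Minimum distance d = smallest w > 0 with A_w > 0 = 2.
Sanity: Σ A_w = 8 = 2^3 = 8 ✓.


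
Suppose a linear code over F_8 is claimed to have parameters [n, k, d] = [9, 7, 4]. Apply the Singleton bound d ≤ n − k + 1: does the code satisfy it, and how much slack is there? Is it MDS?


Singleton RHS = n − k + 1 = 3, slack = -1, bound violated (no such code; not MDS).

Singleton bound: d ≤ n − k + 1.
Here n = 9, k = 7, so n − k + 1 = 3.
Given d = 4, check d ≤ 3: NO.
Slack = (n − k + 1) − d = -1.
The slack is negative: d = 4 exceeds n − k + 1 = 3 by 1, so the Singleton bound is violated and no linear [9, 7, 4]_8 code can exist. In particular it is not MDS (MDS requires d = n − k + 1 exactly).
Description: the claimed parameters are [9, 7, 4]_8; such a code would be impossible (violates the Singleton bound).


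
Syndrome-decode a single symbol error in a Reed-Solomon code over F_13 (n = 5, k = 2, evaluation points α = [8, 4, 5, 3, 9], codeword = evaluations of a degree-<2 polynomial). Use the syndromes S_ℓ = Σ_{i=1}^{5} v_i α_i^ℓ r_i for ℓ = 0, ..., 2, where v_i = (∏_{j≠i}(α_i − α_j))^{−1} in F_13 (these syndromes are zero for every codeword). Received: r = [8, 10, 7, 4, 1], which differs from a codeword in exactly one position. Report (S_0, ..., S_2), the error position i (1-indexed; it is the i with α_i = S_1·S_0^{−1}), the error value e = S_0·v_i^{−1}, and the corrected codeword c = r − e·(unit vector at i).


S = (11, 3, 2), error at position 3, error magnitude e = 4, c = [8, 10, 3, 4, 1].

Step 1: column multipliers v_i = (∏_{j≠i}(α_i − α_j))^{−1} mod 13.
  i = 1 (α = 8): (8−4)(8−5)(8−3)(8−9) = 4·3·5·(−1) = −60 ≡ 5, so v_1 = 5^{−1} = 8 (mod 13).
  i = 2 (α = 4): (4−8)(4−5)(4−3)(4−9) = (−4)·(−1)·1·(−5) = −20 ≡ 6, so v_2 = 6^{−1} = 11 (mod 13).
  i = 3 (α = 5): (5−8)(5−4)(5−3)(5−9) = (−3)·1·2·(−4) = 24 ≡ 11, so v_3 = 11^{−1} = 6 (mod 13).
  i = 4 (α = 3): (3−8)(3−4)(3−5)(3−9) = (−5)·(−1)·(−2)·(−6) = 60 ≡ 8, so v_4 = 8^{−1} = 5 (mod 13).
  i = 5 (α = 9): (9−8)(9−4)(9−5)(9−3) = 1·5·4·6 = 120 ≡ 3, so v_5 = 3^{−1} = 9 (mod 13).
  v = [8, 11, 6, 5, 9].
Step 2: syndromes of r = [8, 10, 7, 4, 1] (all sums mod 13).
  S_0 = Σ v_i r_i = 8·8 + 11·10 + 6·7 + 5·4 + 9·1 = 245 ≡ 11.
  S_1 = Σ v_i α_i r_i = 8·8·8 + 11·4·10 + 6·5·7 + 5·3·4 + 9·9·1 = 1303 ≡ 3.
  α_i^2 mod 13 = [12, 3, 12, 9, 3].
  S_2 = Σ v_i α_i^2 r_i = 8·12·8 + 11·3·10 + 6·12·7 + 5·9·4 + 9·3·1 = 1809 ≡ 2.
  S = (11, 3, 2) ≠ 0, so r is not a codeword (an error is present).
Step 3: locate the error. For a single error e at position i, S_ℓ = v_i·e·α_i^ℓ, so α_err = S_1/S_0.
  S_0^{−1} = 11^{−1} = 6 (mod 13), so α_err = 3·6 = 18 ≡ 5 = α_3. Error position i = 3.
  Consistency check: S_2/S_1 = 2·9 = 18 ≡ 5 = α_err ✓ (single-error assumption holds).
Step 4: error magnitude e = S_0/v_3 = S_0·∏_{j≠3}(α_3 − α_j) = 11·11 = 121 ≡ 4 (mod 13).
Step 5: correct position 3: c_3 = r_3 − e = 7 − 4 ≡ 3 (mod 13). Hence c = [8, 10, 3, 4, 1].
  Check: interpolating c through the α_i gives m(x) = 12 + 6·x (degree < 2) with m(α_i) = c_i for every i, so c is indeed a codeword.


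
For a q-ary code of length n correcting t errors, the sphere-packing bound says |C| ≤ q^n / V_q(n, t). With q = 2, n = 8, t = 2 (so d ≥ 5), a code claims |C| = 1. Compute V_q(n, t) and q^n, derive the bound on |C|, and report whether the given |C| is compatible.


V_q(n, t) = 37, q^n = 256, Hamming bound = 6, |C| = 1 ≤ bound (satisfied).

Step 1: Compute V_q(n, t) = Σ_{j=0}^2 C(n, j) (q−1)^j.
  j = 0: C(8,0)·(1)^0 = 1·1 = 1.
  j = 1: C(8,1)·(1)^1 = 8·1 = 8.
  j = 2: C(8,2)·(1)^2 = 28·1 = 28.
  V_q(n, t) = 1 + 8 + 28 = 37.
Step 2: q^n = 2^8 = 256.
Step 3: Hamming bound ⌊q^n / V_q(n,t)⌋ = ⌊256/37⌋ = 6.
Step 4: Compare |C| = 1 to 6: satisfied.
The claimed |C| lies below the Hamming bound.


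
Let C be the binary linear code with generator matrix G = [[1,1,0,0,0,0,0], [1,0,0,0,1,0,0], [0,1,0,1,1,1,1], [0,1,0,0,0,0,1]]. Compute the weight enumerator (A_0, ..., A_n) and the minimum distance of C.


Weight distribution: A_0 = 1, A_2 = 6, A_3 = 4, A_4 = 1, A_5 = 4. Minimum distance d = 2.

Enumerate all 2^4 = 16 messages m ∈ F_2^4.
For each, compute codeword c = mG in F_2^7, then tally its weight.
  m = 0000 → c = 0000000, weight = 0.
  m = 1000 → c = 1100000, weight = 2.
  m = 0100 → c = 1000100, weight = 2.
  m = 1100 → c = 0100100, weight = 2.
  m = 0010 → c = 0101111, weight = 5.
  m = 1010 → c = 1001111, weight = 5.
  m = 0110 → c = 1101011, weight = 5.
  m = 1110 → c = 0001011, weight = 3.
  m = 0001 → c = 0100001, weight = 2.
  m = 1001 → c = 1000001, weight = 2.
  m = 0101 → c = 1100101, weight = 4.
  m = 1101 → c = 0000101, weight = 2.
  m = 0011 → c = 0001110, weight = 3.
  m = 1011 → c = 1101110, weight = 5.
  m = 0111 → c = 1001010, weight = 3.
  m = 1111 → c = 0101010, weight = 3.
Tally weights:
  weight 0: 1 codewords.
  weight 2: 6 codewords.
  weight 3: 4 codewords.
  weight 4: 1 codewords.
  weight 5: 4 codewords.
Minimum distance d = smallest w > 0 with A_w > 0 = 2.
Sanity: Σ A_w = 16 = 2^4 = 16 ✓.


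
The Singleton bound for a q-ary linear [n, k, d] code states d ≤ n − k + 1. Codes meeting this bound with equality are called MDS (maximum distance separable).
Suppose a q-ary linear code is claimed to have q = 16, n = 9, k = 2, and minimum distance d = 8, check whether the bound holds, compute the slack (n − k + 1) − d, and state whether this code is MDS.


Singleton RHS = n − k + 1 = 8, slack = 0, bound satisfied, MDS.

Singleton bound: d ≤ n − k + 1.
Here n = 9, k = 2, so n − k + 1 = 8.
Given d = 8, check d ≤ 8: YES.
Slack = (n − k + 1) − d = 0.
The code is MDS (slack = 0).
Description: the claimed parameters are [9, 2, 8]_16; such a code would be MDS (meets Singleton bound).


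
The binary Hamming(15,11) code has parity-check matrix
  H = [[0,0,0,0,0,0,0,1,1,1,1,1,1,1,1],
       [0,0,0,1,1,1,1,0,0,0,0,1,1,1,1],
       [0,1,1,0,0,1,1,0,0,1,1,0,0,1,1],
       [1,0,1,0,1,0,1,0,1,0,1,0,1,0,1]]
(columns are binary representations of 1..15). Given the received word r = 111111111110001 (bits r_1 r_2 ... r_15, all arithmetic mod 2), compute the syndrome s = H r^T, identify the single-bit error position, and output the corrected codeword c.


s = (1, 1, 1, 1)^T, error position = 15, corrected codeword c = 111111111110000

Compute s = H r^T mod 2 one row at a time:
  s_1 = 1 + 1 + 1 + 1 + 0 + 0 + 0 + 1 = 5 ≡ 1 (mod 2).
  s_2 = 1 + 1 + 1 + 1 + 0 + 0 + 0 + 1 = 5 ≡ 1 (mod 2).
  s_3 = 1 + 1 + 1 + 1 + 1 + 1 + 0 + 1 = 7 ≡ 1 (mod 2).
  s_4 = 1 + 1 + 1 + 1 + 1 + 1 + 0 + 1 = 7 ≡ 1 (mod 2).
s = (1, 1, 1, 1)^T — this equals column 15 of H (binary 1111), so error is at position 15.
Correct: flip bit 15 of r = 111111111110001 to get c = 111111111110000.


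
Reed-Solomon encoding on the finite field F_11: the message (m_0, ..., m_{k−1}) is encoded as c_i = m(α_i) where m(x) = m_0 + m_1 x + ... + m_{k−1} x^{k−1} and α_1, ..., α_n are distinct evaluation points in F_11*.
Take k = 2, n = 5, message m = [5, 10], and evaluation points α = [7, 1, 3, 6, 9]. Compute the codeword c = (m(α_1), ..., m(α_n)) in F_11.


c = [9, 4, 2, 10, 7]

Message polynomial: m(x) = 5 + 10·x (mod 11).
For each evaluation point α_i, compute m(α_i) mod 11:
  α_1 = 7: Horner steps 10 → 9, so m(7) = 9.
  α_2 = 1: Horner steps 10 → 4, so m(1) = 4.
  α_3 = 3: Horner steps 10 → 2, so m(3) = 2.
  α_4 = 6: Horner steps 10 → 10, so m(6) = 10.
  α_5 = 9: Horner steps 10 → 7, so m(9) = 7.
Codeword c = [9, 4, 2, 10, 7] ∈ F_11^5.


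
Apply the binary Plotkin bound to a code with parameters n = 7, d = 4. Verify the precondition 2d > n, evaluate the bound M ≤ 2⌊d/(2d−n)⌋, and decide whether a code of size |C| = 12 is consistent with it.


Plotkin bound M ≤ 8; given |C| = 12 > bound (violated).

Check applicability: 2d = 8, n = 7.
2d − n = 1 > 0, so Plotkin applies.
Compute d/(2d−n) = 4/1 ≈ 4.0000.
⌊d/(2d−n)⌋ = 4.
Plotkin bound: M ≤ 2·4 = 8.
Given |C| = 12, check: VIOLATED.
This |C| is above the Plotkin bound, so no binary code with n = 7, d = 4 and 12 codewords exists.


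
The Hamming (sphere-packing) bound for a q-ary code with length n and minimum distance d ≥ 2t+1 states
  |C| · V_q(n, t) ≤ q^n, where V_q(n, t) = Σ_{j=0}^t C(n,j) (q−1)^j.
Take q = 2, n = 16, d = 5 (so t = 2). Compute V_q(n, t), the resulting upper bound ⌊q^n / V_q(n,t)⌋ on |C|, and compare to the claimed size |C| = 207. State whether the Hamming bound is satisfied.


V_q(n, t) = 137, q^n = 65536, Hamming bound = 478, |C| = 207 ≤ bound (satisfied).

Step 1: Compute V_q(n, t) = Σ_{j=0}^2 C(n, j) (q−1)^j.
  j = 0: C(16,0)·(1)^0 = 1·1 = 1.
  j = 1: C(16,1)·(1)^1 = 16·1 = 16.
  j = 2: C(16,2)·(1)^2 = 120·1 = 120.
  V_q(n, t) = 1 + 16 + 120 = 137.
Step 2: q^n = 2^16 = 65536.
Step 3: Hamming bound ⌊q^n / V_q(n,t)⌋ = ⌊65536/137⌋ = 478.
Step 4: Compare |C| = 207 to 478: satisfied.
The claimed |C| lies below the Hamming bound.


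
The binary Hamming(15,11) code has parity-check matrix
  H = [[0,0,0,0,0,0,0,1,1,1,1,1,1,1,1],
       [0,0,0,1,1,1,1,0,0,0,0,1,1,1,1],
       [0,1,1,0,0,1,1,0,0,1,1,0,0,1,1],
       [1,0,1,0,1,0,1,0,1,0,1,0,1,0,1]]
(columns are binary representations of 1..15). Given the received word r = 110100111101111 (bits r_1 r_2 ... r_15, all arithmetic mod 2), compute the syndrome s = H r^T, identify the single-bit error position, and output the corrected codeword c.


s = (1, 0, 1, 1)^T, error position = 11, corrected codeword c = 110100111111111

Compute s = H r^T mod 2 one row at a time:
  s_1 = 1 + 1 + 1 + 0 + 1 + 1 + 1 + 1 = 7 ≡ 1 (mod 2).
  s_2 = 1 + 0 + 0 + 1 + 1 + 1 + 1 + 1 = 6 ≡ 0 (mod 2).
  s_3 = 1 + 0 + 0 + 1 + 1 + 0 + 1 + 1 = 5 ≡ 1 (mod 2).
  s_4 = 1 + 0 + 0 + 1 + 1 + 0 + 1 + 1 = 5 ≡ 1 (mod 2).
s = (1, 0, 1, 1)^T — this equals column 11 of H (binary 1011), so error is at position 11.
Correct: flip bit 11 of r = 110100111101111 to get c = 110100111111111.


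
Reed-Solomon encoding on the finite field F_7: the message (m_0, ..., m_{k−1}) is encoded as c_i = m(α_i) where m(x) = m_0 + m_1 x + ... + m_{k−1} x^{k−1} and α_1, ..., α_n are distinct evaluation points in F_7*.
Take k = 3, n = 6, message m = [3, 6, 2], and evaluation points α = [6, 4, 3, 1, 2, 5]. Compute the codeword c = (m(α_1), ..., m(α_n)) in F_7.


c = [6, 3, 4, 4, 2, 6]

Message polynomial: m(x) = 3 + 6·x + 2·x^2 (mod 7).
For each evaluation point α_i, compute m(α_i) mod 7:
  α_1 = 6: Horner steps 2 → 4 → 6, so m(6) = 6.
  α_2 = 4: Horner steps 2 → 0 → 3, so m(4) = 3.
  α_3 = 3: Horner steps 2 → 5 → 4, so m(3) = 4.
  α_4 = 1: Horner steps 2 → 1 → 4, so m(1) = 4.
  α_5 = 2: Horner steps 2 → 3 → 2, so m(2) = 2.
  α_6 = 5: Horner steps 2 → 2 → 6, so m(5) = 6.
Codeword c = [6, 3, 4, 4, 2, 6] ∈ F_7^6.


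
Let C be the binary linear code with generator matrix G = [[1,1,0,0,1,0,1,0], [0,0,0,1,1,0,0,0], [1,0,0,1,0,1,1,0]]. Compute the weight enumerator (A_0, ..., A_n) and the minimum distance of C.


Weight distribution: A_0 = 1, A_2 = 2, A_4 = 5. Minimum distance d = 2.

Enumerate all 2^3 = 8 messages m ∈ F_2^3.
For each, compute codeword c = mG in F_2^8, then tally its weight.
  m = 000 → c = 00000000, weight = 0.
  m = 100 → c = 11001010, weight = 4.
  m = 010 → c = 00011000, weight = 2.
  m = 110 → c = 11010010, weight = 4.
  m = 001 → c = 10010110, weight = 4.
  m = 101 → c = 01011100, weight = 4.
  m = 011 → c = 10001110, weight = 4.
  m = 111 → c = 01000100, weight = 2.
Tally weights:
  weight 0: 1 codewords.
  weight 2: 2 codewords.
  weight 4: 5 codewords.
Minimum distance d = smallest w > 0 with A_w > 0 = 2.
Sanity: Σ A_w = 8 = 2^3 = 8 ✓.


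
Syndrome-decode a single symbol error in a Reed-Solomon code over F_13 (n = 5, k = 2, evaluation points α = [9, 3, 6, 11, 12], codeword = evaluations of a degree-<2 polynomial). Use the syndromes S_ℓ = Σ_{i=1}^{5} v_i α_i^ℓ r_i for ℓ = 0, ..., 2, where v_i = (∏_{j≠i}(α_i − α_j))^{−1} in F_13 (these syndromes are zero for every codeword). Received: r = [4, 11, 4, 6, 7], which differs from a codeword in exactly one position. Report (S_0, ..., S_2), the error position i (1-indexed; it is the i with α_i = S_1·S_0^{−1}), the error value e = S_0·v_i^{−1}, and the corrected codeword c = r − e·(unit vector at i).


S = (1, 6, 10), error at position 3, error magnitude e = 3, c = [4, 11, 1, 6, 7].

Step 1: column multipliers v_i = (∏_{j≠i}(α_i − α_j))^{−1} mod 13.
  i = 1 (α = 9): (9−3)(9−6)(9−11)(9−12) = 6·3·(−2)·(−3) = 108 ≡ 4, so v_1 = 4^{−1} = 10 (mod 13).
  i = 2 (α = 3): (3−9)(3−6)(3−11)(3−12) = (−6)·(−3)·(−8)·(−9) = 1296 ≡ 9, so v_2 = 9^{−1} = 3 (mod 13).
  i = 3 (α = 6): (6−9)(6−3)(6−11)(6−12) = (−3)·3·(−5)·(−6) = −270 ≡ 3, so v_3 = 3^{−1} = 9 (mod 13).
  i = 4 (α = 11): (11−9)(11−3)(11−6)(11−12) = 2·8·5·(−1) = −80 ≡ 11, so v_4 = 11^{−1} = 6 (mod 13).
  i = 5 (α = 12): (12−9)(12−3)(12−6)(12−11) = 3·9·6·1 = 162 ≡ 6, so v_5 = 6^{−1} = 11 (mod 13).
  v = [10, 3, 9, 6, 11].
Step 2: syndromes of r = [4, 11, 4, 6, 7] (all sums mod 13).
  S_0 = Σ v_i r_i = 10·4 + 3·11 + 9·4 + 6·6 + 11·7 = 222 ≡ 1.
  S_1 = Σ v_i α_i r_i = 10·9·4 + 3·3·11 + 9·6·4 + 6·11·6 + 11·12·7 = 1995 ≡ 6.
  α_i^2 mod 13 = [3, 9, 10, 4, 1].
  S_2 = Σ v_i α_i^2 r_i = 10·3·4 + 3·9·11 + 9·10·4 + 6·4·6 + 11·1·7 = 998 ≡ 10.
  S = (1, 6, 10) ≠ 0, so r is not a codeword (an error is present).
Step 3: locate the error. For a single error e at position i, S_ℓ = v_i·e·α_i^ℓ, so α_err = S_1/S_0.
  S_0^{−1} = 1^{−1} = 1 (mod 13), so α_err = 6·1 = 6 ≡ 6 = α_3. Error position i = 3.
  Consistency check: S_2/S_1 = 10·11 = 110 ≡ 6 = α_err ✓ (single-error assumption holds).
Step 4: error magnitude e = S_0/v_3 = S_0·∏_{j≠3}(α_3 − α_j) = 1·3 = 3 ≡ 3 (mod 13).
Step 5: correct position 3: c_3 = r_3 − e = 4 − 3 ≡ 1 (mod 13). Hence c = [4, 11, 1, 6, 7].
  Check: interpolating c through the α_i gives m(x) = 8 + 1·x (degree < 2) with m(α_i) = c_i for every i, so c is indeed a codeword.


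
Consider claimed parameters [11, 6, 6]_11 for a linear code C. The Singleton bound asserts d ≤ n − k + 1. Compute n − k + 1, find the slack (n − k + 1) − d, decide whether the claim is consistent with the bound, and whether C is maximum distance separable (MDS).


Singleton RHS = n − k + 1 = 6, slack = 0, bound satisfied, MDS.

Singleton bound: d ≤ n − k + 1.
Here n = 11, k = 6, so n − k + 1 = 6.
Given d = 6, check d ≤ 6: YES.
Slack = (n − k + 1) − d = 0.
The code is MDS (slack = 0).
Description: the claimed parameters are [11, 6, 6]_11; such a code would be MDS (meets Singleton bound).


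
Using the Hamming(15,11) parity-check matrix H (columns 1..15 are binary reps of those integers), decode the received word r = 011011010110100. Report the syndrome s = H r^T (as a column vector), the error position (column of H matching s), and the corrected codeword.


s = (0, 1, 1, 0)^T, error position = 6, corrected codeword c = 011010010110100

Compute s = H r^T mod 2 one row at a time:
  s_1 = 1 + 0 + 1 + 1 + 0 + 1 + 0 + 0 = 4 ≡ 0 (mod 2).
  s_2 = 0 + 1 + 1 + 0 + 0 + 1 + 0 + 0 = 3 ≡ 1 (mod 2).
  s_3 = 1 + 1 + 1 + 0 + 1 + 1 + 0 + 0 = 5 ≡ 1 (mod 2).
  s_4 = 0 + 1 + 1 + 0 + 0 + 1 + 1 + 0 = 4 ≡ 0 (mod 2).
s = (0, 1, 1, 0)^T — this equals column 6 of H (binary 0110), so error is at position 6.
Correct: flip bit 6 of r = 011011010110100 to get c = 011010010110100.


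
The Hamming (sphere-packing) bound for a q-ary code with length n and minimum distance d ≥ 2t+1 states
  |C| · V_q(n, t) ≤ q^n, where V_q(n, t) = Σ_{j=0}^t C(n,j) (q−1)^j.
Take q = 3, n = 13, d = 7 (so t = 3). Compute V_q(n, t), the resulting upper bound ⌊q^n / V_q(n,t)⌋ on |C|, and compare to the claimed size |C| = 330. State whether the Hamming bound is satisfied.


V_q(n, t) = 2627, q^n = 1594323, Hamming bound = 606, |C| = 330 ≤ bound (satisfied).

Step 1: Compute V_q(n, t) = Σ_{j=0}^3 C(n, j) (q−1)^j.
  j = 0: C(13,0)·(2)^0 = 1·1 = 1.
  j = 1: C(13,1)·(2)^1 = 13·2 = 26.
  j = 2: C(13,2)·(2)^2 = 78·4 = 312.
  j = 3: C(13,3)·(2)^3 = 286·8 = 2288.
  V_q(n, t) = 1 + 26 + 312 + 2288 = 2627.
Step 2: q^n = 3^13 = 1594323.
Step 3: Hamming bound ⌊q^n / V_q(n,t)⌋ = ⌊1594323/2627⌋ = 606.
Step 4: Compare |C| = 330 to 606: satisfied.
The claimed |C| lies below the Hamming bound.


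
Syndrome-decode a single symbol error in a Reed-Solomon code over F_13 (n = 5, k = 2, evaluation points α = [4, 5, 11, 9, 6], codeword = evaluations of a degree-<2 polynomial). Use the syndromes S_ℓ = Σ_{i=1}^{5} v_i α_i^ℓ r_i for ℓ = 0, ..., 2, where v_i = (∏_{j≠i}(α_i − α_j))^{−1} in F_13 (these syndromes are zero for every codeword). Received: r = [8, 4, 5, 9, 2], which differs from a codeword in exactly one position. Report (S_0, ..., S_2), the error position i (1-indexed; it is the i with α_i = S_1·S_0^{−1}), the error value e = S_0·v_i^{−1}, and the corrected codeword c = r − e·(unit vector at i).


S = (3, 12, 9), error at position 1, error magnitude e = 2, c = [6, 4, 5, 9, 2].

Step 1: column multipliers v_i = (∏_{j≠i}(α_i − α_j))^{−1} mod 13.
  i = 1 (α = 4): (4−5)(4−11)(4−9)(4−6) = (−1)·(−7)·(−5)·(−2) = 70 ≡ 5, so v_1 = 5^{−1} = 8 (mod 13).
  i = 2 (α = 5): (5−4)(5−11)(5−9)(5−6) = 1·(−6)·(−4)·(−1) = −24 ≡ 2, so v_2 = 2^{−1} = 7 (mod 13).
  i = 3 (α = 11): (11−4)(11−5)(11−9)(11−6) = 7·6·2·5 = 420 ≡ 4, so v_3 = 4^{−1} = 10 (mod 13).
  i = 4 (α = 9): (9−4)(9−5)(9−11)(9−6) = 5·4·(−2)·3 = −120 ≡ 10, so v_4 = 10^{−1} = 4 (mod 13).
  i = 5 (α = 6): (6−4)(6−5)(6−11)(6−9) = 2·1·(−5)·(−3) = 30 ≡ 4, so v_5 = 4^{−1} = 10 (mod 13).
  v = [8, 7, 10, 4, 10].
Step 2: syndromes of r = [8, 4, 5, 9, 2] (all sums mod 13).
  S_0 = Σ v_i r_i = 8·8 + 7·4 + 10·5 + 4·9 + 10·2 = 198 ≡ 3.
  S_1 = Σ v_i α_i r_i = 8·4·8 + 7·5·4 + 10·11·5 + 4·9·9 + 10·6·2 = 1390 ≡ 12.
  α_i^2 mod 13 = [3, 12, 4, 3, 10].
  S_2 = Σ v_i α_i^2 r_i = 8·3·8 + 7·12·4 + 10·4·5 + 4·3·9 + 10·10·2 = 1036 ≡ 9.
  S = (3, 12, 9) ≠ 0, so r is not a codeword (an error is present).
Step 3: locate the error. For a single error e at position i, S_ℓ = v_i·e·α_i^ℓ, so α_err = S_1/S_0.
  S_0^{−1} = 3^{−1} = 9 (mod 13), so α_err = 12·9 = 108 ≡ 4 = α_1. Error position i = 1.
  Consistency check: S_2/S_1 = 9·12 = 108 ≡ 4 = α_err ✓ (single-error assumption holds).
Step 4: error magnitude e = S_0/v_1 = S_0·∏_{j≠1}(α_1 − α_j) = 3·5 = 15 ≡ 2 (mod 13).
Step 5: correct position 1: c_1 = r_1 − e = 8 − 2 ≡ 6 (mod 13). Hence c = [6, 4, 5, 9, 2].
  Check: interpolating c through the α_i gives m(x) = 1 + 11·x (degree < 2) with m(α_i) = c_i for every i, so c is indeed a codeword.


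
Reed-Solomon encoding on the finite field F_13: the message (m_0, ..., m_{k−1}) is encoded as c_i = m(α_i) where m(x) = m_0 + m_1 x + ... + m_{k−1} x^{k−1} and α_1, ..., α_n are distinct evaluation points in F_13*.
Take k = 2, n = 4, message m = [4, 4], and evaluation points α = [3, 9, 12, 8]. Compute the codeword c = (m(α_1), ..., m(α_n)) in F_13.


c = [3, 1, 0, 10]

Message polynomial: m(x) = 4 + 4·x (mod 13).
For each evaluation point α_i, compute m(α_i) mod 13:
  α_1 = 3: Horner steps 4 → 3, so m(3) = 3.
  α_2 = 9: Horner steps 4 → 1, so m(9) = 1.
  α_3 = 12: Horner steps 4 → 0, so m(12) = 0.
  α_4 = 8: Horner steps 4 → 10, so m(8) = 10.
Codeword c = [3, 1, 0, 10] ∈ F_13^4.


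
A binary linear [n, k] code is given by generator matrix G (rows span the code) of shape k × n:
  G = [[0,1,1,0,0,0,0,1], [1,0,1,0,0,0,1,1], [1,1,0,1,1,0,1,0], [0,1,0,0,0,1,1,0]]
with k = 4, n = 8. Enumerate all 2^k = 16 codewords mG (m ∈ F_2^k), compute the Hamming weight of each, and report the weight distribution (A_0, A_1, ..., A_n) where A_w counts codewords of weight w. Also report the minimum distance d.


Weight distribution: A_0 = 1, A_2 = 2, A_3 = 3, A_4 = 3, A_5 = 4, A_6 = 2, A_7 = 1. Minimum distance d = 2.

Enumerate all 2^4 = 16 messages m ∈ F_2^4.
For each, compute codeword c = mG in F_2^8, then tally its weight.
  m = 0000 → c = 00000000, weight = 0.
  m = 1000 → c = 01100001, weight = 3.
  m = 0100 → c = 10100011, weight = 4.
  m = 1100 → c = 11000010, weight = 3.
  m = 0010 → c = 11011010, weight = 5.
  m = 1010 → c = 10111011, weight = 6.
  m = 0110 → c = 01111001, weight = 5.
  m = 1110 → c = 00011000, weight = 2.
  m = 0001 → c = 01000110, weight = 3.
  m = 1001 → c = 00100111, weight = 4.
  m = 0101 → c = 11100101, weight = 5.
  m = 1101 → c = 10000100, weight = 2.
  m = 0011 → c = 10011100, weight = 4.
  m = 1011 → c = 11111101, weight = 7.
  m = 0111 → c = 00111111, weight = 6.
  m = 1111 → c = 01011110, weight = 5.
Tally weights:
  weight 0: 1 codewords.
  weight 2: 2 codewords.
  weight 3: 3 codewords.
  weight 4: 3 codewords.
  weight 5: 4 codewords.
  weight 6: 2 codewords.
  weight 7: 1 codewords.
Minimum distance d = smallest w > 0 with A_w > 0 = 2.
Sanity: Σ A_w = 16 = 2^4 = 16 ✓.


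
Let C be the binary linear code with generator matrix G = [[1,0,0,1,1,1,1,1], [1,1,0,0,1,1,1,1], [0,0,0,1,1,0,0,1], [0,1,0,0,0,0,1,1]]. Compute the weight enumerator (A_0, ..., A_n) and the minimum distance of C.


Weight distribution: A_0 = 1, A_2 = 2, A_3 = 6, A_4 = 3, A_5 = 2, A_6 = 2. Minimum distance d = 2.

Enumerate all 2^4 = 16 messages m ∈ F_2^4.
For each, compute codeword c = mG in F_2^8, then tally its weight.
  m = 0000 → c = 00000000, weight = 0.
  m = 1000 → c = 10011111, weight = 6.
  m = 0100 → c = 11001111, weight = 6.
  m = 1100 → c = 01010000, weight = 2.
  m = 0010 → c = 00011001, weight = 3.
  m = 1010 → c = 10000110, weight = 3.
  m = 0110 → c = 11010110, weight = 5.
  m = 1110 → c = 01001001, weight = 3.
  m = 0001 → c = 01000011, weight = 3.
  m = 1001 → c = 11011100, weight = 5.
  m = 0101 → c = 10001100, weight = 3.
  m = 1101 → c = 00010011, weight = 3.
  m = 0011 → c = 01011010, weight = 4.
  m = 1011 → c = 11000101, weight = 4.
  m = 0111 → c = 10010101, weight = 4.
  m = 1111 → c = 00001010, weight = 2.
Tally weights:
  weight 0: 1 codewords.
  weight 2: 2 codewords.
  weight 3: 6 codewords.
  weight 4: 3 codewords.
  weight 5: 2 codewords.
  weight 6: 2 codewords.
Minimum distance d = smallest w > 0 with A_w > 0 = 2.
Sanity: Σ A_w = 16 = 2^4 = 16 ✓.


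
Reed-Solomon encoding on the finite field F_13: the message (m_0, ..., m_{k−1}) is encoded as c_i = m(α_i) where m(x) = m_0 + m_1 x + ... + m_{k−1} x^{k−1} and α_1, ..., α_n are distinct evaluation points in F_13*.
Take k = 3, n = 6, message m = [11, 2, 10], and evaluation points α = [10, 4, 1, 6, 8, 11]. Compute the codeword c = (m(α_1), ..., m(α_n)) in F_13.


c = [4, 10, 10, 6, 4, 8]

Message polynomial: m(x) = 11 + 2·x + 10·x^2 (mod 13).
For each evaluation point α_i, compute m(α_i) mod 13:
  α_1 = 10: Horner steps 10 → 11 → 4, so m(10) = 4.
  α_2 = 4: Horner steps 10 → 3 → 10, so m(4) = 10.
  α_3 = 1: Horner steps 10 → 12 → 10, so m(1) = 10.
  α_4 = 6: Horner steps 10 → 10 → 6, so m(6) = 6.
  α_5 = 8: Horner steps 10 → 4 → 4, so m(8) = 4.
  α_6 = 11: Horner steps 10 → 8 → 8, so m(11) = 8.
Codeword c = [4, 10, 10, 6, 4, 8] ∈ F_13^6.


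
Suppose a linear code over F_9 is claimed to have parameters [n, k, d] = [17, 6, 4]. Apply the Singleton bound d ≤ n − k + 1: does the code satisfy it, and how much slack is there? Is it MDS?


Singleton RHS = n − k + 1 = 12, slack = 8, bound satisfied, not MDS.

Singleton bound: d ≤ n − k + 1.
Here n = 17, k = 6, so n − k + 1 = 12.
Given d = 4, check d ≤ 12: YES.
Slack = (n − k + 1) − d = 8.
The code is NOT MDS (slack = 8 > 0).
Description: the claimed parameters are [17, 6, 4]_9; such a code would be non-MDS.


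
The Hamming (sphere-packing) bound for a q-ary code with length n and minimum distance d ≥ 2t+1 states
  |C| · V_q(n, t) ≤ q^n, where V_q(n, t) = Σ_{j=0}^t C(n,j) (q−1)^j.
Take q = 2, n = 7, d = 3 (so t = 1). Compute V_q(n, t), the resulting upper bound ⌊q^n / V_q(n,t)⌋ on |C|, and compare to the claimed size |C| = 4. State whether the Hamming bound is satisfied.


V_q(n, t) = 8, q^n = 128, Hamming bound = 16, |C| = 4 ≤ bound (satisfied).

Step 1: Compute V_q(n, t) = Σ_{j=0}^1 C(n, j) (q−1)^j.
  j = 0: C(7,0)·(1)^0 = 1·1 = 1.
  j = 1: C(7,1)·(1)^1 = 7·1 = 7.
  V_q(n, t) = 1 + 7 = 8.
Step 2: q^n = 2^7 = 128.
Step 3: Hamming bound ⌊q^n / V_q(n,t)⌋ = ⌊128/8⌋ = 16.
Step 4: Compare |C| = 4 to 16: satisfied.
The claimed |C| lies below the Hamming bound.


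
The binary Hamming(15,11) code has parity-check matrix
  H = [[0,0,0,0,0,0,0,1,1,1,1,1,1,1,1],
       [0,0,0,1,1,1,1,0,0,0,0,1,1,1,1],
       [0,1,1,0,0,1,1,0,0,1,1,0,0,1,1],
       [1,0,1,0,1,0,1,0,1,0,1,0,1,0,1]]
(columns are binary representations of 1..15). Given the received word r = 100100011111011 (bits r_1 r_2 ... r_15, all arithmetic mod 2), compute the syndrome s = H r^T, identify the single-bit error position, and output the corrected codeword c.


s = (1, 0, 0, 0)^T, error position = 8, corrected codeword c = 100100001111011

Compute s = H r^T mod 2 one row at a time:
  s_1 = 1 + 1 + 1 + 1 + 1 + 0 + 1 + 1 = 7 ≡ 1 (mod 2).
  s_2 = 1 + 0 + 0 + 0 + 1 + 0 + 1 + 1 = 4 ≡ 0 (mod 2).
  s_3 = 0 + 0 + 0 + 0 + 1 + 1 + 1 + 1 = 4 ≡ 0 (mod 2).
  s_4 = 1 + 0 + 0 + 0 + 1 + 1 + 0 + 1 = 4 ≡ 0 (mod 2).
s = (1, 0, 0, 0)^T — this equals column 8 of H (binary 1000), so error is at position 8.
Correct: flip bit 8 of r = 100100011111011 to get c = 100100001111011.


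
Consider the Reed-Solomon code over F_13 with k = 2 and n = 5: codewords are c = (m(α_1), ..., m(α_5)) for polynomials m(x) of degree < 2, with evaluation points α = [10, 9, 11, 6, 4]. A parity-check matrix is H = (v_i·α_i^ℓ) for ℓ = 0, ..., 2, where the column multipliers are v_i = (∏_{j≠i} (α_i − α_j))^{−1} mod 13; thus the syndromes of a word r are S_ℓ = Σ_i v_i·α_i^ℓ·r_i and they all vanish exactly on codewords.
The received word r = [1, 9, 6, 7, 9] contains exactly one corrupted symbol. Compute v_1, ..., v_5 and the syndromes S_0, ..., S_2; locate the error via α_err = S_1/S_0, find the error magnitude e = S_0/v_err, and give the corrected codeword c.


S = (3, 12, 9), error at position 5, error magnitude e = 12, c = [1, 9, 6, 7, 10].

Step 1: column multipliers v_i = (∏_{j≠i}(α_i − α_j))^{−1} mod 13.
  i = 1 (α = 10): (10−9)(10−11)(10−6)(10−4) = 1·(−1)·4·6 = −24 ≡ 2, so v_1 = 2^{−1} = 7 (mod 13).
  i = 2 (α = 9): (9−10)(9−11)(9−6)(9−4) = (−1)·(−2)·3·5 = 30 ≡ 4, so v_2 = 4^{−1} = 10 (mod 13).
  i = 3 (α = 11): (11−10)(11−9)(11−6)(11−4) = 1·2·5·7 = 70 ≡ 5, so v_3 = 5^{−1} = 8 (mod 13).
  i = 4 (α = 6): (6−10)(6−9)(6−11)(6−4) = (−4)·(−3)·(−5)·2 = −120 ≡ 10, so v_4 = 10^{−1} = 4 (mod 13).
  i = 5 (α = 4): (4−10)(4−9)(4−11)(4−6) = (−6)·(−5)·(−7)·(−2) = 420 ≡ 4, so v_5 = 4^{−1} = 10 (mod 13).
  v = [7, 10, 8, 4, 10].
Step 2: syndromes of r = [1, 9, 6, 7, 9] (all sums mod 13).
  S_0 = Σ v_i r_i = 7·1 + 10·9 + 8·6 + 4·7 + 10·9 = 263 ≡ 3.
  S_1 = Σ v_i α_i r_i = 7·10·1 + 10·9·9 + 8·11·6 + 4·6·7 + 10·4·9 = 1936 ≡ 12.
  α_i^2 mod 13 = [9, 3, 4, 10, 3].
  S_2 = Σ v_i α_i^2 r_i = 7·9·1 + 10·3·9 + 8·4·6 + 4·10·7 + 10·3·9 = 1075 ≡ 9.
  S = (3, 12, 9) ≠ 0, so r is not a codeword (an error is present).
Step 3: locate the error. For a single error e at position i, S_ℓ = v_i·e·α_i^ℓ, so α_err = S_1/S_0.
  S_0^{−1} = 3^{−1} = 9 (mod 13), so α_err = 12·9 = 108 ≡ 4 = α_5. Error position i = 5.
  Consistency check: S_2/S_1 = 9·12 = 108 ≡ 4 = α_err ✓ (single-error assumption holds).
Step 4: error magnitude e = S_0/v_5 = S_0·∏_{j≠5}(α_5 − α_j) = 3·4 = 12 ≡ 12 (mod 13).
Step 5: correct position 5: c_5 = r_5 − e = 9 − 12 ≡ 10 (mod 13). Hence c = [1, 9, 6, 7, 10].
  Check: interpolating c through the α_i gives m(x) = 3 + 5·x (degree < 2) with m(α_i) = c_i for every i, so c is indeed a codeword.


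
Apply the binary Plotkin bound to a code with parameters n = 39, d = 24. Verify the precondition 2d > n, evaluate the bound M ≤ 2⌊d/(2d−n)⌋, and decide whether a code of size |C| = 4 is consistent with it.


Plotkin bound M ≤ 4; given |C| = 4 ≤ bound (satisfied).

Check applicability: 2d = 48, n = 39.
2d − n = 9 > 0, so Plotkin applies.
Compute d/(2d−n) = 24/9 ≈ 2.6667.
⌊d/(2d−n)⌋ = 2.
Plotkin bound: M ≤ 2·2 = 4.
Given |C| = 4, check: satisfied.
This |C| is at the Plotkin bound.
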